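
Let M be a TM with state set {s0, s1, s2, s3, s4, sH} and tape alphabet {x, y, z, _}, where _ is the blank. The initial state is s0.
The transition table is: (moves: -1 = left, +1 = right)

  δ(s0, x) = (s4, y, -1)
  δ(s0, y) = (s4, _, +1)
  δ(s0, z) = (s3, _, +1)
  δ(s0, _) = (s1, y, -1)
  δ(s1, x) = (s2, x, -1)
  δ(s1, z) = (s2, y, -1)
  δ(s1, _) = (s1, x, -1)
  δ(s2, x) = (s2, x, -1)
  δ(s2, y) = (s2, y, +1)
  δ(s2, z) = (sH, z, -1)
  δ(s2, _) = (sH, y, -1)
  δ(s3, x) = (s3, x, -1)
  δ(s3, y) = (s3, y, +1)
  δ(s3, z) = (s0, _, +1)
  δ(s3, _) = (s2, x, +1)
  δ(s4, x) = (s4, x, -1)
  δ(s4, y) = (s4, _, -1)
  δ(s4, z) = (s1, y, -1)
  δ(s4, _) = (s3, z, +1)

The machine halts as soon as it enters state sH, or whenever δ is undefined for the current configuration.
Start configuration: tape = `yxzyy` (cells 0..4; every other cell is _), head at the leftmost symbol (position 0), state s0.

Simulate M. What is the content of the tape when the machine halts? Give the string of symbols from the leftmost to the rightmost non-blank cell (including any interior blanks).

s0 | [y]xzyy_   read y → write _, move +1, go to s4
s4 | _[x]zyy_   read x → write x, move -1, go to s4
s4 | [_]xzyy_   read _ → write z, move +1, go to s3
s3 | z[x]zyy_   read x → write x, move -1, go to s3
s3 | [z]xzyy_   read z → write _, move +1, go to s0
s0 | _[x]zyy_   read x → write y, move -1, go to s4
s4 | [_]yzyy_   read _ → write z, move +1, go to s3
s3 | z[y]zyy_   read y → write y, move +1, go to s3
s3 | zy[z]yy_   read z → write _, move +1, go to s0
s0 | zy_[y]y_   read y → write _, move +1, go to s4
s4 | zy__[y]_   read y → write _, move -1, go to s4
s4 | zy_[_]__   read _ → write z, move +1, go to s3
s3 | zy_z[_]_   read _ → write x, move +1, go to s2
s2 | zy_zx[_]   read _ → write y, move -1, go to sH
sH | zy_z[x]y
The non-blank tape span at halt is zy_zxy.

zy_zxy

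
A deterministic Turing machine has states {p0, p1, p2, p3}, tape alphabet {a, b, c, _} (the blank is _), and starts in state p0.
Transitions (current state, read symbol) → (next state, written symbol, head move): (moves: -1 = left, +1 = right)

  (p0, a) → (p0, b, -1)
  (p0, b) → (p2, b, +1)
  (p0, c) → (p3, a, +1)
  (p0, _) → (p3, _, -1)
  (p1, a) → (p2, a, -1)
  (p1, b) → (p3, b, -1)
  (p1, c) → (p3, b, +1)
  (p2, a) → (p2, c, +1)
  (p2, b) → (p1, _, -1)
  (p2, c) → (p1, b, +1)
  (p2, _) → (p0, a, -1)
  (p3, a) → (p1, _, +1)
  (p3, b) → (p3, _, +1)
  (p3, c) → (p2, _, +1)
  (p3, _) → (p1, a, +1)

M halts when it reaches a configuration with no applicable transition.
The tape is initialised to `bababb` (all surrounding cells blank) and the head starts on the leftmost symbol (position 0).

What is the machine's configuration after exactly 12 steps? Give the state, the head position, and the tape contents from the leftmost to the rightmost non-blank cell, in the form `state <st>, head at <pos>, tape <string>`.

state p3, head at 4, tape bbcbab

p0 | [b]ababb   read b → write b, move +1, go to p2
p2 | b[a]babb   read a → write c, move +1, go to p2
p2 | bc[b]abb   read b → write _, move -1, go to p1
p1 | b[c]_abb   read c → write b, move +1, go to p3
p3 | bb[_]abb   read _ → write a, move +1, go to p1
p1 | bba[a]bb   read a → write a, move -1, go to p2
p2 | bb[a]abb   read a → write c, move +1, go to p2
p2 | bbc[a]bb   read a → write c, move +1, go to p2
p2 | bbcc[b]b   read b → write _, move -1, go to p1
p1 | bbc[c]_b   read c → write b, move +1, go to p3
p3 | bbcb[_]b   read _ → write a, move +1, go to p1
p1 | bbcba[b]   read b → write b, move -1, go to p3
p3 | bbcb[a]b
After 12 steps: state p3, head at 4, tape bbcbab.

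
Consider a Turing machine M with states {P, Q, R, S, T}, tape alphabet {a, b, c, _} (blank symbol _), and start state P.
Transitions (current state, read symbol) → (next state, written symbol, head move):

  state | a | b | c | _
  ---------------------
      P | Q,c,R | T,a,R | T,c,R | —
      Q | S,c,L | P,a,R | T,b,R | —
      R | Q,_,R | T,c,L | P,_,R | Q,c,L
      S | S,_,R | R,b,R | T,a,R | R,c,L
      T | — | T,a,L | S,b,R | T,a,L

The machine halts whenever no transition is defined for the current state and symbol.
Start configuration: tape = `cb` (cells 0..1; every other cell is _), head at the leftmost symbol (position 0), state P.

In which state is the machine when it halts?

P | [c]b___   read c → write c, move R, go to T
T | c[b]___   read b → write a, move L, go to T
T | [c]a___   read c → write b, move R, go to S
S | b[a]___   read a → write _, move R, go to S
S | b_[_]__   read _ → write c, move L, go to R
R | b[_]c__   read _ → write c, move L, go to Q
Q | [b]cc__   read b → write a, move R, go to P
P | a[c]c__   read c → write c, move R, go to T
T | ac[c]__   read c → write b, move R, go to S
S | acb[_]_   read _ → write c, move L, go to R
R | ac[b]c_   read b → write c, move L, go to T
T | a[c]cc_   read c → write b, move R, go to S
S | ab[c]c_   read c → write a, move R, go to T
T | aba[c]_   read c → write b, move R, go to S
S | abab[_]   read _ → write c, move L, go to R
R | aba[b]c   read b → write c, move L, go to T
T | ab[a]cc
No transition is defined for (T, a); M halts in state T.

T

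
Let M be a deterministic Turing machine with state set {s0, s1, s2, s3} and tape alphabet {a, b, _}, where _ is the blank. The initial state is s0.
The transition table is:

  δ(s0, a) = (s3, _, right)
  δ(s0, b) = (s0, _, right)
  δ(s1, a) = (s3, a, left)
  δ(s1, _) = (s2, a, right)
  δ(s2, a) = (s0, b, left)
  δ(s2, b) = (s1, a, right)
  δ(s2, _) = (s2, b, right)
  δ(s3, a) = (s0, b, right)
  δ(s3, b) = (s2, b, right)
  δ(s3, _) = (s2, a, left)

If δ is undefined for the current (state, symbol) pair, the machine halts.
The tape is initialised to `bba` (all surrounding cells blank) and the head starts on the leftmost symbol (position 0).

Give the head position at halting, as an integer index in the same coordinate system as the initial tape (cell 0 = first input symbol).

s0 | [b]ba__   read b → write _, move right, go to s0
s0 | _[b]a__   read b → write _, move right, go to s0
s0 | __[a]__   read a → write _, move right, go to s3
s3 | ___[_]_   read _ → write a, move left, go to s2
s2 | __[_]a_   read _ → write b, move right, go to s2
s2 | __b[a]_   read a → write b, move left, go to s0
s0 | __[b]b_   read b → write _, move right, go to s0
s0 | ___[b]_   read b → write _, move right, go to s0
s0 | ____[_]
At halt the head is at cell 4.

4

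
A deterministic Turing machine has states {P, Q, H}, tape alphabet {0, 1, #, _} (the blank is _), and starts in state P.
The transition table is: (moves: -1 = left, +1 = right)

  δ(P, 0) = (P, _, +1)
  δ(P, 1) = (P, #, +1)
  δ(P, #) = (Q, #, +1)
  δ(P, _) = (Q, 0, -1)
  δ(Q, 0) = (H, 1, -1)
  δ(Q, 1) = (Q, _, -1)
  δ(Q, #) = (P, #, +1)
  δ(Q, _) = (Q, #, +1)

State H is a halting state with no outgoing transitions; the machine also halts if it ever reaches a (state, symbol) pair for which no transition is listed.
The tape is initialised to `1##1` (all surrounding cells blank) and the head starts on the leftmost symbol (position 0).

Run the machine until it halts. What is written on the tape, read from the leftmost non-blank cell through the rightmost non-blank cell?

state=P head=0 tape=[1]##1__   (P,1)→(P,#,+1)
state=P head=1 tape=#[#]#1__   (P,#)→(Q,#,+1)
state=Q head=2 tape=##[#]1__   (Q,#)→(P,#,+1)
state=P head=3 tape=###[1]__   (P,1)→(P,#,+1)
state=P head=4 tape=####[_]_   (P,_)→(Q,0,-1)
state=Q head=3 tape=###[#]0_   (Q,#)→(P,#,+1)
state=P head=4 tape=####[0]_   (P,0)→(P,_,+1)
state=P head=5 tape=####_[_]   (P,_)→(Q,0,-1)
state=Q head=4 tape=####[_]0   (Q,_)→(Q,#,+1)
state=Q head=5 tape=#####[0]   (Q,0)→(H,1,-1)
state=H head=4 tape=####[#]1
The non-blank tape span at halt is #####1.

#####1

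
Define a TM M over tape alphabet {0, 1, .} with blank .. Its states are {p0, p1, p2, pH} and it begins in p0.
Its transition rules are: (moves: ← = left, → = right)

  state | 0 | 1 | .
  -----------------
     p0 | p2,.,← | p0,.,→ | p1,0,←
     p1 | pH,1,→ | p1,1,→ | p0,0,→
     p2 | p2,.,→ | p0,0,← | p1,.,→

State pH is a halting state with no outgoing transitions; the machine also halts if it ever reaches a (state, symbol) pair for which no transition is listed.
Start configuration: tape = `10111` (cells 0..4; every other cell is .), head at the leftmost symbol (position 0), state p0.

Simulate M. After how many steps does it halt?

state=p0 head=0 tape=[1]0111...   (p0,1)→(p0,.,→)
state=p0 head=1 tape=.[0]111...   (p0,0)→(p2,.,←)
state=p2 head=0 tape=[.].111...   (p2,.)→(p1,.,→)
state=p1 head=1 tape=.[.]111...   (p1,.)→(p0,0,→)
state=p0 head=2 tape=.0[1]11...   (p0,1)→(p0,.,→)
state=p0 head=3 tape=.0.[1]1...   (p0,1)→(p0,.,→)
state=p0 head=4 tape=.0..[1]...   (p0,1)→(p0,.,→)
state=p0 head=5 tape=.0...[.]..   (p0,.)→(p1,0,←)
state=p1 head=4 tape=.0..[.]0..   (p1,.)→(p0,0,→)
state=p0 head=5 tape=.0..0[0]..   (p0,0)→(p2,.,←)
state=p2 head=4 tape=.0..[0]...   (p2,0)→(p2,.,→)
state=p2 head=5 tape=.0...[.]..   (p2,.)→(p1,.,→)
state=p1 head=6 tape=.0....[.].   (p1,.)→(p0,0,→)
state=p0 head=7 tape=.0....0[.]   (p0,.)→(p1,0,←)
state=p1 head=6 tape=.0....[0]0   (p1,0)→(pH,1,→)
state=pH head=7 tape=.0....1[0]
M halts after 15 transitions.

15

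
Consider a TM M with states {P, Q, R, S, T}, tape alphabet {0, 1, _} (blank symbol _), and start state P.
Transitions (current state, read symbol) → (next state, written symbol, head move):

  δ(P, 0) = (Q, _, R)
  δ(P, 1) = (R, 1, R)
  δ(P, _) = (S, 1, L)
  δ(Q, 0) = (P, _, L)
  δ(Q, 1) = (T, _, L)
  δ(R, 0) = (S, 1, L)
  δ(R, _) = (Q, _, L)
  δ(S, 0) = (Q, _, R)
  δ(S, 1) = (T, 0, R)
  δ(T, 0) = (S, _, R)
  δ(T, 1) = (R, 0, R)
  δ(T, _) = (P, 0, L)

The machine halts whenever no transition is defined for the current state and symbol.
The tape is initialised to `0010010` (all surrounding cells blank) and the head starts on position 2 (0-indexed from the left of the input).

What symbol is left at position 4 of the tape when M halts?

_

state=P head=2 tape=_00[1]0010   (P,1)→(R,1,R)
state=R head=3 tape=_001[0]010   (R,0)→(S,1,L)
state=S head=2 tape=_00[1]1010   (S,1)→(T,0,R)
state=T head=3 tape=_000[1]010   (T,1)→(R,0,R)
state=R head=4 tape=_0000[0]10   (R,0)→(S,1,L)
state=S head=3 tape=_000[0]110   (S,0)→(Q,_,R)
state=Q head=4 tape=_000_[1]10   (Q,1)→(T,_,L)
state=T head=3 tape=_000[_]_10   (T,_)→(P,0,L)
state=P head=2 tape=_00[0]0_10   (P,0)→(Q,_,R)
state=Q head=3 tape=_00_[0]_10   (Q,0)→(P,_,L)
state=P head=2 tape=_00[_]__10   (P,_)→(S,1,L)
state=S head=1 tape=_0[0]1__10   (S,0)→(Q,_,R)
state=Q head=2 tape=_0_[1]__10   (Q,1)→(T,_,L)
state=T head=1 tape=_0[_]___10   (T,_)→(P,0,L)
state=P head=0 tape=_[0]0___10   (P,0)→(Q,_,R)
state=Q head=1 tape=__[0]___10   (Q,0)→(P,_,L)
state=P head=0 tape=_[_]____10   (P,_)→(S,1,L)
state=S head=-1 tape=[_]1____10
Cell 4 holds _ when M halts.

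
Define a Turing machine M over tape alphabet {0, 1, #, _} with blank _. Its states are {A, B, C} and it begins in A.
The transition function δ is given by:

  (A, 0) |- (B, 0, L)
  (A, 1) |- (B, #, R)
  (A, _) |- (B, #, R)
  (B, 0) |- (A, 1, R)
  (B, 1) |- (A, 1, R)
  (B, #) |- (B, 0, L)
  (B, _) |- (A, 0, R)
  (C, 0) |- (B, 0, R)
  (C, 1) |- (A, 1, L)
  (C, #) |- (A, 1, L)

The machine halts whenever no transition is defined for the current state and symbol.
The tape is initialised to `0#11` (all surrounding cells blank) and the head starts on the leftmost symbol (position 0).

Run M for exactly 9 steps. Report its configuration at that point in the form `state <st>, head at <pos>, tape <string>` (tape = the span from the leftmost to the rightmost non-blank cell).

state=A head=0 tape=_[0]#11   (A,0)→(B,0,L)
state=B head=-1 tape=[_]0#11   (B,_)→(A,0,R)
state=A head=0 tape=0[0]#11   (A,0)→(B,0,L)
state=B head=-1 tape=[0]0#11   (B,0)→(A,1,R)
state=A head=0 tape=1[0]#11   (A,0)→(B,0,L)
state=B head=-1 tape=[1]0#11   (B,1)→(A,1,R)
state=A head=0 tape=1[0]#11   (A,0)→(B,0,L)
state=B head=-1 tape=[1]0#11   (B,1)→(A,1,R)
state=A head=0 tape=1[0]#11   (A,0)→(B,0,L)
state=B head=-1 tape=[1]0#11
After 9 steps: state B, head at -1, tape 10#11.

state B, head at -1, tape 10#11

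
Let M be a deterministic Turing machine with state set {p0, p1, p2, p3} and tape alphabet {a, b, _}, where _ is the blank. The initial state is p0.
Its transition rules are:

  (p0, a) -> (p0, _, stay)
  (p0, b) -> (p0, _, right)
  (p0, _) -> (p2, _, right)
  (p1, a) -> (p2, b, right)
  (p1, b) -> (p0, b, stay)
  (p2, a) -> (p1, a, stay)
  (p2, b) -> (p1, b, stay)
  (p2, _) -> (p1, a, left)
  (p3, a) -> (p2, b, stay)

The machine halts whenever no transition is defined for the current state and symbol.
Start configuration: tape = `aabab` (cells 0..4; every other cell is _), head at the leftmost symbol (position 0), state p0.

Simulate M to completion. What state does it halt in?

p1

state=p0 head=0 tape=[a]abab__   (p0,a)→(p0,_,stay)
state=p0 head=0 tape=[_]abab__   (p0,_)→(p2,_,right)
state=p2 head=1 tape=_[a]bab__   (p2,a)→(p1,a,stay)
state=p1 head=1 tape=_[a]bab__   (p1,a)→(p2,b,right)
state=p2 head=2 tape=_b[b]ab__   (p2,b)→(p1,b,stay)
state=p1 head=2 tape=_b[b]ab__   (p1,b)→(p0,b,stay)
state=p0 head=2 tape=_b[b]ab__   (p0,b)→(p0,_,right)
state=p0 head=3 tape=_b_[a]b__   (p0,a)→(p0,_,stay)
state=p0 head=3 tape=_b_[_]b__   (p0,_)→(p2,_,right)
state=p2 head=4 tape=_b__[b]__   (p2,b)→(p1,b,stay)
state=p1 head=4 tape=_b__[b]__   (p1,b)→(p0,b,stay)
state=p0 head=4 tape=_b__[b]__   (p0,b)→(p0,_,right)
state=p0 head=5 tape=_b___[_]_   (p0,_)→(p2,_,right)
state=p2 head=6 tape=_b____[_]   (p2,_)→(p1,a,left)
state=p1 head=5 tape=_b___[_]a
No transition is defined for (p1, _); M halts in state p1.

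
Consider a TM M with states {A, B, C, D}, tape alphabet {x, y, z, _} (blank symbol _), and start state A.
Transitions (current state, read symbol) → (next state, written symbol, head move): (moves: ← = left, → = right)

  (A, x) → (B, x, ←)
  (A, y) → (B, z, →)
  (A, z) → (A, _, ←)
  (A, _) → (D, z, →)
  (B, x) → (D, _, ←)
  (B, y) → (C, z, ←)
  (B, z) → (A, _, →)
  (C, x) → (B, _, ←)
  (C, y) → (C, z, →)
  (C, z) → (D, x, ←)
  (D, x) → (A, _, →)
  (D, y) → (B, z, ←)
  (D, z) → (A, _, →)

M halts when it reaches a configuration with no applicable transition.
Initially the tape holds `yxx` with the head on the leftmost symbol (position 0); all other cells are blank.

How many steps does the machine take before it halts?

6

state=A head=0 tape=[y]xx__   (A,y)→(B,z,→)
state=B head=1 tape=z[x]x__   (B,x)→(D,_,←)
state=D head=0 tape=[z]_x__   (D,z)→(A,_,→)
state=A head=1 tape=_[_]x__   (A,_)→(D,z,→)
state=D head=2 tape=_z[x]__   (D,x)→(A,_,→)
state=A head=3 tape=_z_[_]_   (A,_)→(D,z,→)
state=D head=4 tape=_z_z[_]
M halts after 6 transitions.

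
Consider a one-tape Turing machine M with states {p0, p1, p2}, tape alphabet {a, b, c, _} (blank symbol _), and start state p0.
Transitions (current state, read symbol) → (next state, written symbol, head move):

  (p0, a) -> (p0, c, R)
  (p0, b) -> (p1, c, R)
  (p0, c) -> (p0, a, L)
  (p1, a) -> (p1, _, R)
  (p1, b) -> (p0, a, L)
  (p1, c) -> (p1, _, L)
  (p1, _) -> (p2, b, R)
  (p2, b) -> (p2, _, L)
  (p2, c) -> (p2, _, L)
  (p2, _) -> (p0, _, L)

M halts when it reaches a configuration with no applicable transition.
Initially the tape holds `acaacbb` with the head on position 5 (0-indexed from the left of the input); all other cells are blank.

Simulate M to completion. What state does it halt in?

p0 | acaac[b]b_   read b → write c, move R, go to p1
p1 | acaacc[b]_   read b → write a, move L, go to p0
p0 | acaac[c]a_   read c → write a, move L, go to p0
p0 | acaa[c]aa_   read c → write a, move L, go to p0
p0 | aca[a]aaa_   read a → write c, move R, go to p0
p0 | acac[a]aa_   read a → write c, move R, go to p0
p0 | acacc[a]a_   read a → write c, move R, go to p0
p0 | acaccc[a]_   read a → write c, move R, go to p0
p0 | acacccc[_]
No transition is defined for (p0, _); M halts in state p0.

p0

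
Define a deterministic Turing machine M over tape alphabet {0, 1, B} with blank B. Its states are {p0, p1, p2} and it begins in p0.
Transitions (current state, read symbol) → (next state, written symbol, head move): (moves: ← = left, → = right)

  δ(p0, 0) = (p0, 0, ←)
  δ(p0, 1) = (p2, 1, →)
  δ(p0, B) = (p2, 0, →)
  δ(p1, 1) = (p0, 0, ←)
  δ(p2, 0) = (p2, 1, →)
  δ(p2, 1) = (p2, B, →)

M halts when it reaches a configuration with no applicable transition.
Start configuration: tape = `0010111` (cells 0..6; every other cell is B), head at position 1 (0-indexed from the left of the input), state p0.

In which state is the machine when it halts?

state=p0 head=1 tape=B0[0]10111B   (p0,0)→(p0,0,←)
state=p0 head=0 tape=B[0]010111B   (p0,0)→(p0,0,←)
state=p0 head=-1 tape=[B]0010111B   (p0,B)→(p2,0,→)
state=p2 head=0 tape=0[0]010111B   (p2,0)→(p2,1,→)
state=p2 head=1 tape=01[0]10111B   (p2,0)→(p2,1,→)
state=p2 head=2 tape=011[1]0111B   (p2,1)→(p2,B,→)
state=p2 head=3 tape=011B[0]111B   (p2,0)→(p2,1,→)
state=p2 head=4 tape=011B1[1]11B   (p2,1)→(p2,B,→)
state=p2 head=5 tape=011B1B[1]1B   (p2,1)→(p2,B,→)
state=p2 head=6 tape=011B1BB[1]B   (p2,1)→(p2,B,→)
state=p2 head=7 tape=011B1BBB[B]
No transition is defined for (p2, B); M halts in state p2.

p2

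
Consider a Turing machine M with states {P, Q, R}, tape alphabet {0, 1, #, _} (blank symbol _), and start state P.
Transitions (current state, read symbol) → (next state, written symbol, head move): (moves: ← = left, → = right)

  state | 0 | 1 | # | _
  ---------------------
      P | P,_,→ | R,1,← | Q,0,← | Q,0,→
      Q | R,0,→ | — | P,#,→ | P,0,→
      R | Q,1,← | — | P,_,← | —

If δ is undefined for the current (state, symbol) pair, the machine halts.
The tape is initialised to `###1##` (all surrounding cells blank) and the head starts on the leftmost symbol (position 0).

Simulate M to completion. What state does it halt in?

R

P | _[#]##1##   read # → write 0, move ←, go to Q
Q | [_]0##1##   read _ → write 0, move →, go to P
P | 0[0]##1##   read 0 → write _, move →, go to P
P | 0_[#]#1##   read # → write 0, move ←, go to Q
Q | 0[_]0#1##   read _ → write 0, move →, go to P
P | 00[0]#1##   read 0 → write _, move →, go to P
P | 00_[#]1##   read # → write 0, move ←, go to Q
Q | 00[_]01##   read _ → write 0, move →, go to P
P | 000[0]1##   read 0 → write _, move →, go to P
P | 000_[1]##   read 1 → write 1, move ←, go to R
R | 000[_]1##
No transition is defined for (R, _); M halts in state R.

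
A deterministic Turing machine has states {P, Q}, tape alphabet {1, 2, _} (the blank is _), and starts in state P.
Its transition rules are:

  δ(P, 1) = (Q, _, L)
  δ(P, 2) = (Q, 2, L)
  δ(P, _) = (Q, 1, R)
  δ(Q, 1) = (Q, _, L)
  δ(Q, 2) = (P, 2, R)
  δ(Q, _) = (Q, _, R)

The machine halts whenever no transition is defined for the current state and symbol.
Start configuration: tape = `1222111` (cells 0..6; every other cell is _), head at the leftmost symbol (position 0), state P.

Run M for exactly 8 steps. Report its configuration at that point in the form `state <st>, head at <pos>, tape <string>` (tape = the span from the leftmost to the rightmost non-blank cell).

state P, head at 2, tape 222111

P | _[1]222111   read 1 → write _, move L, go to Q
Q | [_]_222111   read _ → write _, move R, go to Q
Q | _[_]222111   read _ → write _, move R, go to Q
Q | __[2]22111   read 2 → write 2, move R, go to P
P | __2[2]2111   read 2 → write 2, move L, go to Q
Q | __[2]22111   read 2 → write 2, move R, go to P
P | __2[2]2111   read 2 → write 2, move L, go to Q
Q | __[2]22111   read 2 → write 2, move R, go to P
P | __2[2]2111
After 8 steps: state P, head at 2, tape 222111.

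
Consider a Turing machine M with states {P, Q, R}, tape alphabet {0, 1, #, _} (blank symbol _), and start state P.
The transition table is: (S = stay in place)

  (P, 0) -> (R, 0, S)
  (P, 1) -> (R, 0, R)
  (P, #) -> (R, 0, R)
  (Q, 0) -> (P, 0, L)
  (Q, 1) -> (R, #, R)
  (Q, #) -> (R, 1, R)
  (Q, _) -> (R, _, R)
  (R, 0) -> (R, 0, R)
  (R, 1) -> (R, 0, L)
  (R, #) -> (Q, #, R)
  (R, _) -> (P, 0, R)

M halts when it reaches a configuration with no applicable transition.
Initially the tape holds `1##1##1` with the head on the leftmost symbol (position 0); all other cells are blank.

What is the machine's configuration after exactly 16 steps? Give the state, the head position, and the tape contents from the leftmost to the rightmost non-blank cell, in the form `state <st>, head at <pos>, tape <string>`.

state=P head=0 tape=[1]##1##1   (P,1)→(R,0,R)
state=R head=1 tape=0[#]#1##1   (R,#)→(Q,#,R)
state=Q head=2 tape=0#[#]1##1   (Q,#)→(R,1,R)
state=R head=3 tape=0#1[1]##1   (R,1)→(R,0,L)
state=R head=2 tape=0#[1]0##1   (R,1)→(R,0,L)
state=R head=1 tape=0[#]00##1   (R,#)→(Q,#,R)
state=Q head=2 tape=0#[0]0##1   (Q,0)→(P,0,L)
state=P head=1 tape=0[#]00##1   (P,#)→(R,0,R)
state=R head=2 tape=00[0]0##1   (R,0)→(R,0,R)
state=R head=3 tape=000[0]##1   (R,0)→(R,0,R)
state=R head=4 tape=0000[#]#1   (R,#)→(Q,#,R)
state=Q head=5 tape=0000#[#]1   (Q,#)→(R,1,R)
state=R head=6 tape=0000#1[1]   (R,1)→(R,0,L)
state=R head=5 tape=0000#[1]0   (R,1)→(R,0,L)
state=R head=4 tape=0000[#]00   (R,#)→(Q,#,R)
state=Q head=5 tape=0000#[0]0   (Q,0)→(P,0,L)
state=P head=4 tape=0000[#]00
After 16 steps: state P, head at 4, tape 0000#00.

state P, head at 4, tape 0000#00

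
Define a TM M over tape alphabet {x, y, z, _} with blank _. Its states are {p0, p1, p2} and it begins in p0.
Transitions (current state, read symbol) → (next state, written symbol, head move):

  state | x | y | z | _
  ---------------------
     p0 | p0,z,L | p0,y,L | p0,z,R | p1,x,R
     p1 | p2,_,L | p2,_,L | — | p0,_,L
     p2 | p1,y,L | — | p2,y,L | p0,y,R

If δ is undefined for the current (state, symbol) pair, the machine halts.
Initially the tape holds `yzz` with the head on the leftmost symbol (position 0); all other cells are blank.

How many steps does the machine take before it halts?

p0 | ____[y]zz   read y → write y, move L, go to p0
p0 | ___[_]yzz   read _ → write x, move R, go to p1
p1 | ___x[y]zz   read y → write _, move L, go to p2
p2 | ___[x]_zz   read x → write y, move L, go to p1
p1 | __[_]y_zz   read _ → write _, move L, go to p0
p0 | _[_]_y_zz   read _ → write x, move R, go to p1
p1 | _x[_]y_zz   read _ → write _, move L, go to p0
p0 | _[x]_y_zz   read x → write z, move L, go to p0
p0 | [_]z_y_zz   read _ → write x, move R, go to p1
p1 | x[z]_y_zz
M halts after 9 transitions.

9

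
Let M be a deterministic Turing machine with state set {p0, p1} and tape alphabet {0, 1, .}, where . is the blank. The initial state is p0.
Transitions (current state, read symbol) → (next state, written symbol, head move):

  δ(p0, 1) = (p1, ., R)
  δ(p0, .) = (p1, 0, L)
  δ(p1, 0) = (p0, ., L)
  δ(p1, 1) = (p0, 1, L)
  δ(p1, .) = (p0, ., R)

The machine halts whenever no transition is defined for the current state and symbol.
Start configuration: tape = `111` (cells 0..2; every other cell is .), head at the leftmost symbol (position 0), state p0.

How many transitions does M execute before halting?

p0 | .[1]11   read 1 → write ., move R, go to p1
p1 | ..[1]1   read 1 → write 1, move L, go to p0
p0 | .[.]11   read . → write 0, move L, go to p1
p1 | [.]011   read . → write ., move R, go to p0
p0 | .[0]11
M halts after 4 transitions.

4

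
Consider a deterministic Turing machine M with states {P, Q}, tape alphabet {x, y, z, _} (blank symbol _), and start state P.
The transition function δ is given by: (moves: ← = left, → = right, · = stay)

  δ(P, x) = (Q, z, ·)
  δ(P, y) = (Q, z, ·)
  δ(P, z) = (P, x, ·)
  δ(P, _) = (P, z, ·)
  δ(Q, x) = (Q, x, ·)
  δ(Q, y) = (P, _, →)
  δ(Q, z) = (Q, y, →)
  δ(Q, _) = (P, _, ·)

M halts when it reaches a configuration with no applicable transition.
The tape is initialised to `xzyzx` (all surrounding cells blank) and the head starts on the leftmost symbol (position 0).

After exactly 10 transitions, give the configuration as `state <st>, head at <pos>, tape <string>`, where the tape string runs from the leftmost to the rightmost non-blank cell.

P | [x]zyzx   read x → write z, move ·, go to Q
Q | [z]zyzx   read z → write y, move →, go to Q
Q | y[z]yzx   read z → write y, move →, go to Q
Q | yy[y]zx   read y → write _, move →, go to P
P | yy_[z]x   read z → write x, move ·, go to P
P | yy_[x]x   read x → write z, move ·, go to Q
Q | yy_[z]x   read z → write y, move →, go to Q
Q | yy_y[x]   read x → write x, move ·, go to Q
Q | yy_y[x]   read x → write x, move ·, go to Q
Q | yy_y[x]   read x → write x, move ·, go to Q
Q | yy_y[x]
After 10 steps: state Q, head at 4, tape yy_yx.

state Q, head at 4, tape yy_yx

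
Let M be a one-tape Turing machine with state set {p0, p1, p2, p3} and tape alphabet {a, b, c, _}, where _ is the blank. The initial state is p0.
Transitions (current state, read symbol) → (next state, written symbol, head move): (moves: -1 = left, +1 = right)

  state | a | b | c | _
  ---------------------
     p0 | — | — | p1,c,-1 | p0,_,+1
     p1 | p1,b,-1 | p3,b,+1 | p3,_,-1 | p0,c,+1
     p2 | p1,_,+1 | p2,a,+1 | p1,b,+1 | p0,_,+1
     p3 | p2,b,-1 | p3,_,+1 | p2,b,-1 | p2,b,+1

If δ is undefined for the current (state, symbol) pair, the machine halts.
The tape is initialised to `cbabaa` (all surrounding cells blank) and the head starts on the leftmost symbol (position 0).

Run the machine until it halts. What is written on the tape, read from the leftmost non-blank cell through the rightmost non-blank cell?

p0 | __[c]babaa   read c → write c, move -1, go to p1
p1 | _[_]cbabaa   read _ → write c, move +1, go to p0
p0 | _c[c]babaa   read c → write c, move -1, go to p1
p1 | _[c]cbabaa   read c → write _, move -1, go to p3
p3 | [_]_cbabaa   read _ → write b, move +1, go to p2
p2 | b[_]cbabaa   read _ → write _, move +1, go to p0
p0 | b_[c]babaa   read c → write c, move -1, go to p1
p1 | b[_]cbabaa   read _ → write c, move +1, go to p0
p0 | bc[c]babaa   read c → write c, move -1, go to p1
p1 | b[c]cbabaa   read c → write _, move -1, go to p3
p3 | [b]_cbabaa   read b → write _, move +1, go to p3
p3 | _[_]cbabaa   read _ → write b, move +1, go to p2
p2 | _b[c]babaa   read c → write b, move +1, go to p1
p1 | _bb[b]abaa   read b → write b, move +1, go to p3
p3 | _bbb[a]baa   read a → write b, move -1, go to p2
p2 | _bb[b]bbaa   read b → write a, move +1, go to p2
p2 | _bba[b]baa   read b → write a, move +1, go to p2
p2 | _bbaa[b]aa   read b → write a, move +1, go to p2
p2 | _bbaaa[a]a   read a → write _, move +1, go to p1
p1 | _bbaaa_[a]   read a → write b, move -1, go to p1
p1 | _bbaaa[_]b   read _ → write c, move +1, go to p0
p0 | _bbaaac[b]
The non-blank tape span at halt is bbaaacb.

bbaaacb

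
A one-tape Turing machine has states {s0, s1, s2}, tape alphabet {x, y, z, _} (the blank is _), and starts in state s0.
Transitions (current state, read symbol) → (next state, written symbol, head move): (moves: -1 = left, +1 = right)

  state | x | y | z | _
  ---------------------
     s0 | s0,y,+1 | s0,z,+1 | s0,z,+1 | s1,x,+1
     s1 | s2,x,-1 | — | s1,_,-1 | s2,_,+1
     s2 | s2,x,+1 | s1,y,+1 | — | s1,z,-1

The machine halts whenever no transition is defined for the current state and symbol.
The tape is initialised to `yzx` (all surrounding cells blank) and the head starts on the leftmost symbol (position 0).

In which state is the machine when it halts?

s0 | [y]zx___   read y → write z, move +1, go to s0
s0 | z[z]x___   read z → write z, move +1, go to s0
s0 | zz[x]___   read x → write y, move +1, go to s0
s0 | zzy[_]__   read _ → write x, move +1, go to s1
s1 | zzyx[_]_   read _ → write _, move +1, go to s2
s2 | zzyx_[_]   read _ → write z, move -1, go to s1
s1 | zzyx[_]z   read _ → write _, move +1, go to s2
s2 | zzyx_[z]
No transition is defined for (s2, z); M halts in state s2.

s2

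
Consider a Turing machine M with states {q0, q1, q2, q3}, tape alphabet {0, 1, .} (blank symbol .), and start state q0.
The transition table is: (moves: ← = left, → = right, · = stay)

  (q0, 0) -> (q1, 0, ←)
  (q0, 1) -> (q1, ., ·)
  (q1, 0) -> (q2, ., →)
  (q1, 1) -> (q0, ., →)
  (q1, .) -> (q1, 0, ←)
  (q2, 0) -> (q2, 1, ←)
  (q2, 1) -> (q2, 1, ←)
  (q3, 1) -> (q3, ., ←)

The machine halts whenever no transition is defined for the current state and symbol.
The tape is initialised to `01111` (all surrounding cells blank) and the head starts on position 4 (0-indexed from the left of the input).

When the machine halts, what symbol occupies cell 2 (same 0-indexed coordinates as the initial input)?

state=q0 head=4 tape=0111[1]   (q0,1)→(q1,.,·)
state=q1 head=4 tape=0111[.]   (q1,.)→(q1,0,←)
state=q1 head=3 tape=011[1]0   (q1,1)→(q0,.,→)
state=q0 head=4 tape=011.[0]   (q0,0)→(q1,0,←)
state=q1 head=3 tape=011[.]0   (q1,.)→(q1,0,←)
state=q1 head=2 tape=01[1]00   (q1,1)→(q0,.,→)
state=q0 head=3 tape=01.[0]0   (q0,0)→(q1,0,←)
state=q1 head=2 tape=01[.]00   (q1,.)→(q1,0,←)
state=q1 head=1 tape=0[1]000   (q1,1)→(q0,.,→)
state=q0 head=2 tape=0.[0]00   (q0,0)→(q1,0,←)
state=q1 head=1 tape=0[.]000   (q1,.)→(q1,0,←)
state=q1 head=0 tape=[0]0000   (q1,0)→(q2,.,→)
state=q2 head=1 tape=.[0]000   (q2,0)→(q2,1,←)
state=q2 head=0 tape=[.]1000
Cell 2 holds 0 when M halts.

0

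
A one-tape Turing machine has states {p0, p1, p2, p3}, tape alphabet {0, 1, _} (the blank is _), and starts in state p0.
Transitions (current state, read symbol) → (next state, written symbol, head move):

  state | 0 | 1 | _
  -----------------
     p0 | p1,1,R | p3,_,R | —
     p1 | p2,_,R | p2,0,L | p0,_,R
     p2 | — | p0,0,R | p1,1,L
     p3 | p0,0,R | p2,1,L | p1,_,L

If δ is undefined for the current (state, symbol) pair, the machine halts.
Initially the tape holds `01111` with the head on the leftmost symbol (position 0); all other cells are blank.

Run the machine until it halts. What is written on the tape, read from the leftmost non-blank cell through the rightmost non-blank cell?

state=p0 head=0 tape=[0]1111__   (p0,0)→(p1,1,R)
state=p1 head=1 tape=1[1]111__   (p1,1)→(p2,0,L)
state=p2 head=0 tape=[1]0111__   (p2,1)→(p0,0,R)
state=p0 head=1 tape=0[0]111__   (p0,0)→(p1,1,R)
state=p1 head=2 tape=01[1]11__   (p1,1)→(p2,0,L)
state=p2 head=1 tape=0[1]011__   (p2,1)→(p0,0,R)
state=p0 head=2 tape=00[0]11__   (p0,0)→(p1,1,R)
state=p1 head=3 tape=001[1]1__   (p1,1)→(p2,0,L)
state=p2 head=2 tape=00[1]01__   (p2,1)→(p0,0,R)
state=p0 head=3 tape=000[0]1__   (p0,0)→(p1,1,R)
state=p1 head=4 tape=0001[1]__   (p1,1)→(p2,0,L)
state=p2 head=3 tape=000[1]0__   (p2,1)→(p0,0,R)
state=p0 head=4 tape=0000[0]__   (p0,0)→(p1,1,R)
state=p1 head=5 tape=00001[_]_   (p1,_)→(p0,_,R)
state=p0 head=6 tape=00001_[_]
The non-blank tape span at halt is 00001.

00001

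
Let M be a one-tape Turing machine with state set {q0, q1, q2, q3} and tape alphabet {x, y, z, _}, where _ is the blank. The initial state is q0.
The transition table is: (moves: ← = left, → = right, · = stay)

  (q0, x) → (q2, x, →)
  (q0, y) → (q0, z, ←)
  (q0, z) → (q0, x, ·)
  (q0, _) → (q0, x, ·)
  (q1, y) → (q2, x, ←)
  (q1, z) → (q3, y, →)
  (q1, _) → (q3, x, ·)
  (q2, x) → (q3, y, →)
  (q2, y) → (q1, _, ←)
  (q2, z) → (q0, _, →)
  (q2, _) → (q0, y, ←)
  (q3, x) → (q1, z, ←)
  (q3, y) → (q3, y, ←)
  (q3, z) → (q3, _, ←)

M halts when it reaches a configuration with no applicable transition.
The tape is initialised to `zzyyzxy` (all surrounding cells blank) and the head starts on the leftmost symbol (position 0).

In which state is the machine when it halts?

q0 | [z]zyyzxy   read z → write x, move ·, go to q0
q0 | [x]zyyzxy   read x → write x, move →, go to q2
q2 | x[z]yyzxy   read z → write _, move →, go to q0
q0 | x_[y]yzxy   read y → write z, move ←, go to q0
q0 | x[_]zyzxy   read _ → write x, move ·, go to q0
q0 | x[x]zyzxy   read x → write x, move →, go to q2
q2 | xx[z]yzxy   read z → write _, move →, go to q0
q0 | xx_[y]zxy   read y → write z, move ←, go to q0
q0 | xx[_]zzxy   read _ → write x, move ·, go to q0
q0 | xx[x]zzxy   read x → write x, move →, go to q2
q2 | xxx[z]zxy   read z → write _, move →, go to q0
q0 | xxx_[z]xy   read z → write x, move ·, go to q0
q0 | xxx_[x]xy   read x → write x, move →, go to q2
q2 | xxx_x[x]y   read x → write y, move →, go to q3
q3 | xxx_xy[y]   read y → write y, move ←, go to q3
q3 | xxx_x[y]y   read y → write y, move ←, go to q3
q3 | xxx_[x]yy   read x → write z, move ←, go to q1
q1 | xxx[_]zyy   read _ → write x, move ·, go to q3
q3 | xxx[x]zyy   read x → write z, move ←, go to q1
q1 | xx[x]zzyy
No transition is defined for (q1, x); M halts in state q1.

q1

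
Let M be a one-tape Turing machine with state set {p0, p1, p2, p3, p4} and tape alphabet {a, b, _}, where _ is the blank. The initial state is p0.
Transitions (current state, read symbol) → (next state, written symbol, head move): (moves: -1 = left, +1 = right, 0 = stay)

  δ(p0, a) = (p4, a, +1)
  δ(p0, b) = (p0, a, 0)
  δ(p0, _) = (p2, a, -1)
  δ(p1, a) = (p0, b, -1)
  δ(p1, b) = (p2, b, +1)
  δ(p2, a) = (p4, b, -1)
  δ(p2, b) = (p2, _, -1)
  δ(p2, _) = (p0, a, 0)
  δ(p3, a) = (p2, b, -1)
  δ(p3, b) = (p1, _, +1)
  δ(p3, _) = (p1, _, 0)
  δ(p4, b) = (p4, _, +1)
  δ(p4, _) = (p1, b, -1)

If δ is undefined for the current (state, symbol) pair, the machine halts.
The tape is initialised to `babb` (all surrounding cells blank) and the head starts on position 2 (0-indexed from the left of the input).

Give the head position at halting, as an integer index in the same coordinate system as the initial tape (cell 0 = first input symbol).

3

p0 | ba[b]b_   read b → write a, move 0, go to p0
p0 | ba[a]b_   read a → write a, move +1, go to p4
p4 | baa[b]_   read b → write _, move +1, go to p4
p4 | baa_[_]   read _ → write b, move -1, go to p1
p1 | baa[_]b
At halt the head is at cell 3.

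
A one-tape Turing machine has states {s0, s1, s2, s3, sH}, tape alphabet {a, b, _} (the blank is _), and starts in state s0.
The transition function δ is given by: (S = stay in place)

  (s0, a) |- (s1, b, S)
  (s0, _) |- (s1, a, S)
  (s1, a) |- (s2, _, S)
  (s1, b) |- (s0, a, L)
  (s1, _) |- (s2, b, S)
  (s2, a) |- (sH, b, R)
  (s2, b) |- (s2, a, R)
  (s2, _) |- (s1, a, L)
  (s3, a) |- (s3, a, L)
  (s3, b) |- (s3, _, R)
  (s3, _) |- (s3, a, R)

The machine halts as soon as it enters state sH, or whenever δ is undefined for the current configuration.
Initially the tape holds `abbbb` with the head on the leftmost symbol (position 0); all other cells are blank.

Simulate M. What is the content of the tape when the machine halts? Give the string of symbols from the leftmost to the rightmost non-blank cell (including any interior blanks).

s0 | __[a]bbbb   read a → write b, move S, go to s1
s1 | __[b]bbbb   read b → write a, move L, go to s0
s0 | _[_]abbbb   read _ → write a, move S, go to s1
s1 | _[a]abbbb   read a → write _, move S, go to s2
s2 | _[_]abbbb   read _ → write a, move L, go to s1
s1 | [_]aabbbb   read _ → write b, move S, go to s2
s2 | [b]aabbbb   read b → write a, move R, go to s2
s2 | a[a]abbbb   read a → write b, move R, go to sH
sH | ab[a]bbbb
The non-blank tape span at halt is ababbbb.

ababbbb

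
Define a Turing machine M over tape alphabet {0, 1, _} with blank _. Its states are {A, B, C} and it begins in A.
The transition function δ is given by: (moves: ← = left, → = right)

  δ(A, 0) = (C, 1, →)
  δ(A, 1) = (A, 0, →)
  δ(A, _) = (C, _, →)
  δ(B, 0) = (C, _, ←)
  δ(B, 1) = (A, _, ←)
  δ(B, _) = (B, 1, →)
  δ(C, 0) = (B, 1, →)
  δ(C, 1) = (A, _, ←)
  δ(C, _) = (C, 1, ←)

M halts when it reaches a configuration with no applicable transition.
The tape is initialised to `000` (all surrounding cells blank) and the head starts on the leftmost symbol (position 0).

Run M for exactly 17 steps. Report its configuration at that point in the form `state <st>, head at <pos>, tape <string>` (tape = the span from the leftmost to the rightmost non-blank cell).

state B, head at 1, tape 111

A | [0]00   read 0 → write 1, move →, go to C
C | 1[0]0   read 0 → write 1, move →, go to B
B | 11[0]   read 0 → write _, move ←, go to C
C | 1[1]_   read 1 → write _, move ←, go to A
A | [1]__   read 1 → write 0, move →, go to A
A | 0[_]_   read _ → write _, move →, go to C
C | 0_[_]   read _ → write 1, move ←, go to C
C | 0[_]1   read _ → write 1, move ←, go to C
C | [0]11   read 0 → write 1, move →, go to B
B | 1[1]1   read 1 → write _, move ←, go to A
A | [1]_1   read 1 → write 0, move →, go to A
A | 0[_]1   read _ → write _, move →, go to C
C | 0_[1]   read 1 → write _, move ←, go to A
A | 0[_]_   read _ → write _, move →, go to C
C | 0_[_]   read _ → write 1, move ←, go to C
C | 0[_]1   read _ → write 1, move ←, go to C
C | [0]11   read 0 → write 1, move →, go to B
B | 1[1]1
After 17 steps: state B, head at 1, tape 111.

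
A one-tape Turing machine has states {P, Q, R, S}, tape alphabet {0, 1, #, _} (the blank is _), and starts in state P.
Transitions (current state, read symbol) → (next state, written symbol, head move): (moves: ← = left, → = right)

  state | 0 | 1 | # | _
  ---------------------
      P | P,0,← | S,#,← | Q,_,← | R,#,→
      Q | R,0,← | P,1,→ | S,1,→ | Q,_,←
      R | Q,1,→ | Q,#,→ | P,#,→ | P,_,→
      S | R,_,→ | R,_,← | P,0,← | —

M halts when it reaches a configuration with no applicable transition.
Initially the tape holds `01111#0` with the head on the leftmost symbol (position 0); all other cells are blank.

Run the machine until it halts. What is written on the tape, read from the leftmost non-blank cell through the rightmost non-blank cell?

state=P head=0 tape=_[0]1111#0   (P,0)→(P,0,←)
state=P head=-1 tape=[_]01111#0   (P,_)→(R,#,→)
state=R head=0 tape=#[0]1111#0   (R,0)→(Q,1,→)
state=Q head=1 tape=#1[1]111#0   (Q,1)→(P,1,→)
state=P head=2 tape=#11[1]11#0   (P,1)→(S,#,←)
state=S head=1 tape=#1[1]#11#0   (S,1)→(R,_,←)
state=R head=0 tape=#[1]_#11#0   (R,1)→(Q,#,→)
state=Q head=1 tape=##[_]#11#0   (Q,_)→(Q,_,←)
state=Q head=0 tape=#[#]_#11#0   (Q,#)→(S,1,→)
state=S head=1 tape=#1[_]#11#0
The non-blank tape span at halt is #1_#11#0.

#1_#11#0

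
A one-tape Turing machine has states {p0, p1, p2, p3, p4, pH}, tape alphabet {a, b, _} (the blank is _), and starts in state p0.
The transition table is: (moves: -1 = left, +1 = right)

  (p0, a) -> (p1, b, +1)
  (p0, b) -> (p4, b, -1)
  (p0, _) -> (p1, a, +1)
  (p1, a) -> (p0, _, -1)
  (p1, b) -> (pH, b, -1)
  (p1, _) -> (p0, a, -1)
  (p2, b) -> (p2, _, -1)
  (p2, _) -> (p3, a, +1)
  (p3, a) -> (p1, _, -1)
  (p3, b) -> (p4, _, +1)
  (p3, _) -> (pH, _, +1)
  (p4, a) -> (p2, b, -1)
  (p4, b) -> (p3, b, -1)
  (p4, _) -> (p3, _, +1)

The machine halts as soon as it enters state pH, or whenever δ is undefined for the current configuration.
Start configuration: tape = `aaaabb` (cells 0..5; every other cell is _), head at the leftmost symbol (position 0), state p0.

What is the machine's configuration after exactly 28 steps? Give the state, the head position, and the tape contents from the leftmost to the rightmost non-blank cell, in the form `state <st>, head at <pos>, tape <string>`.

state=p0 head=0 tape=_[a]aaabb   (p0,a)→(p1,b,+1)
state=p1 head=1 tape=_b[a]aabb   (p1,a)→(p0,_,-1)
state=p0 head=0 tape=_[b]_aabb   (p0,b)→(p4,b,-1)
state=p4 head=-1 tape=[_]b_aabb   (p4,_)→(p3,_,+1)
state=p3 head=0 tape=_[b]_aabb   (p3,b)→(p4,_,+1)
state=p4 head=1 tape=__[_]aabb   (p4,_)→(p3,_,+1)
state=p3 head=2 tape=___[a]abb   (p3,a)→(p1,_,-1)
state=p1 head=1 tape=__[_]_abb   (p1,_)→(p0,a,-1)
state=p0 head=0 tape=_[_]a_abb   (p0,_)→(p1,a,+1)
state=p1 head=1 tape=_a[a]_abb   (p1,a)→(p0,_,-1)
state=p0 head=0 tape=_[a]__abb   (p0,a)→(p1,b,+1)
state=p1 head=1 tape=_b[_]_abb   (p1,_)→(p0,a,-1)
state=p0 head=0 tape=_[b]a_abb   (p0,b)→(p4,b,-1)
state=p4 head=-1 tape=[_]ba_abb   (p4,_)→(p3,_,+1)
state=p3 head=0 tape=_[b]a_abb   (p3,b)→(p4,_,+1)
state=p4 head=1 tape=__[a]_abb   (p4,a)→(p2,b,-1)
state=p2 head=0 tape=_[_]b_abb   (p2,_)→(p3,a,+1)
state=p3 head=1 tape=_a[b]_abb   (p3,b)→(p4,_,+1)
state=p4 head=2 tape=_a_[_]abb   (p4,_)→(p3,_,+1)
state=p3 head=3 tape=_a__[a]bb   (p3,a)→(p1,_,-1)
state=p1 head=2 tape=_a_[_]_bb   (p1,_)→(p0,a,-1)
state=p0 head=1 tape=_a[_]a_bb   (p0,_)→(p1,a,+1)
state=p1 head=2 tape=_aa[a]_bb   (p1,a)→(p0,_,-1)
state=p0 head=1 tape=_a[a]__bb   (p0,a)→(p1,b,+1)
state=p1 head=2 tape=_ab[_]_bb   (p1,_)→(p0,a,-1)
state=p0 head=1 tape=_a[b]a_bb   (p0,b)→(p4,b,-1)
state=p4 head=0 tape=_[a]ba_bb   (p4,a)→(p2,b,-1)
state=p2 head=-1 tape=[_]bba_bb   (p2,_)→(p3,a,+1)
state=p3 head=0 tape=a[b]ba_bb
After 28 steps: state p3, head at 0, tape abba_bb.

state p3, head at 0, tape abba_bb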